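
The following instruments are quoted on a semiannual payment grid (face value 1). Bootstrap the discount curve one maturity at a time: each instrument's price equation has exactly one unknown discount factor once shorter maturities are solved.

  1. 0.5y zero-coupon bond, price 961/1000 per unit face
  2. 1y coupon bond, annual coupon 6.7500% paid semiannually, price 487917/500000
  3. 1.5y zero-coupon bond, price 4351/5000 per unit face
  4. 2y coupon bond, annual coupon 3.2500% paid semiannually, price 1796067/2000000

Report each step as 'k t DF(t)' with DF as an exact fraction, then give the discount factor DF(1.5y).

1 1/2 961/1000
2 1 4563/5000
3 3/2 4351/5000
4 2 4199/5000
DF(1.5y) = 4351/5000 ≈ 0.870200

step 1 [0.5y] zero: DF = P = 961/1000 ≈ 0.961000
step 2 [1y] bond c/2=27/800: DF=(487917/500000 − 27/800·(0.961000))/(1+27/800) = 4563/5000 ≈ 0.912600
step 3 [1.5y] zero: DF = P = 4351/5000 ≈ 0.870200
step 4 [2y] bond c/2=13/800: DF=(1796067/2000000 − 13/800·(0.961000+0.912600+0.870200))/(1+13/800) = 4199/5000 ≈ 0.839800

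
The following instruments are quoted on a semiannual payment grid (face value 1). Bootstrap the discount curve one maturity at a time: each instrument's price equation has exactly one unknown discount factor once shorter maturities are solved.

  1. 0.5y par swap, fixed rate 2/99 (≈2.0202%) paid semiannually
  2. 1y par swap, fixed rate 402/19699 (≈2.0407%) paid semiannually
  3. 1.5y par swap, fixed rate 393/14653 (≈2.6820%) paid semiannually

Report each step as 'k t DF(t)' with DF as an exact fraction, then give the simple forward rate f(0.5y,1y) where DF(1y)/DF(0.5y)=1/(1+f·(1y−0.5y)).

step 1 [0.5y] swap r/2=1/99: DF=(1 − 1/99·(0))/(1+1/99) = 99/100 ≈ 0.990000
step 2 [1y] swap r/2=201/19699: DF=(1 − 201/19699·(0.990000))/(1+201/19699) = 9799/10000 ≈ 0.979900
step 3 [1.5y] swap r/2=393/29306: DF=(1 − 393/29306·(0.990000+0.979900))/(1+393/29306) = 9607/10000 ≈ 0.960700

1 1/2 99/100
2 1 9799/10000
3 3/2 9607/10000
f(0.5y,1y) = ((99/100)/(9799/10000) − 1)/(1/2) = 202/9799 ≈ 2.0614%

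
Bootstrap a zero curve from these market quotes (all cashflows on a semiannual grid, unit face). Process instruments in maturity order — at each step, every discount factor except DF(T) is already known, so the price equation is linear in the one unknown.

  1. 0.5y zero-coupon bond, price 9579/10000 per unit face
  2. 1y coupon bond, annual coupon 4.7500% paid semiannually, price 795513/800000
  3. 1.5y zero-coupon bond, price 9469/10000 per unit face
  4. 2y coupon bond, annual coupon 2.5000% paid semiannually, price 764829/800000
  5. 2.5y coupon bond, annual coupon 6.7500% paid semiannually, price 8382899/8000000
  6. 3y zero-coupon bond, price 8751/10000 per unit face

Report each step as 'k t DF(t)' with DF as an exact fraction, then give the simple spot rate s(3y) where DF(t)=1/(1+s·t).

1 1/2 9579/10000
2 1 9491/10000
3 3/2 9469/10000
4 2 909/1000
5 5/2 2227/2500
6 3 8751/10000
s(3y) = (1/(8751/10000) − 1)/(3) = 1249/26253 ≈ 4.7576%

step 1 [0.5y] zero: DF = P = 9579/10000 ≈ 0.957900
step 2 [1y] bond c/2=19/800: DF=(795513/800000 − 19/800·(0.957900))/(1+19/800) = 9491/10000 ≈ 0.949100
step 3 [1.5y] zero: DF = P = 9469/10000 ≈ 0.946900
step 4 [2y] bond c/2=1/80: DF=(764829/800000 − 1/80·(0.957900+0.949100+0.946900))/(1+1/80) = 909/1000 ≈ 0.909000
step 5 [2.5y] bond c/2=27/800: DF=(8382899/8000000 − 27/800·(0.957900+0.949100+0.946900+0.909000))/(1+27/800) = 2227/2500 ≈ 0.890800
step 6 [3y] zero: DF = P = 8751/10000 ≈ 0.875100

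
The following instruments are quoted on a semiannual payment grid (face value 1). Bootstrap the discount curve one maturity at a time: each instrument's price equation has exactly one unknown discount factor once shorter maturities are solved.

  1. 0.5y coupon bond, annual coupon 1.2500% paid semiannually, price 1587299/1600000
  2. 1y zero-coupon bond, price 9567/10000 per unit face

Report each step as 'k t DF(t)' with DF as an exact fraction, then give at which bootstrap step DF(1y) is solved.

step 1 [0.5y] bond c/2=1/160: DF=(1587299/1600000 − 1/160·(0))/(1+1/160) = 9859/10000 ≈ 0.985900
step 2 [1y] zero: DF = P = 9567/10000 ≈ 0.956700

1 1/2 9859/10000
2 1 9567/10000
DF(1y) is solved at step 2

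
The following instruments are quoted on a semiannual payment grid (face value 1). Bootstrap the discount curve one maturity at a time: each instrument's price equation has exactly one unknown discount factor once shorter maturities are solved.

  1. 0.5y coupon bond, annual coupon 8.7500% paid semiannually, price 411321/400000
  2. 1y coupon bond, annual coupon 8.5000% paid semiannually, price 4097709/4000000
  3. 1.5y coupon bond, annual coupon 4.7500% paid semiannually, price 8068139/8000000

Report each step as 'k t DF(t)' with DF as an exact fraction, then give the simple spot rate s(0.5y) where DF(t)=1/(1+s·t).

1 1/2 2463/2500
2 1 377/400
3 3/2 2351/2500
s(0.5y) = (1/(2463/2500) − 1)/(1/2) = 74/2463 ≈ 3.0045%

step 1 [0.5y] bond c/2=7/160: DF=(411321/400000 − 7/160·(0))/(1+7/160) = 2463/2500 ≈ 0.985200
step 2 [1y] bond c/2=17/400: DF=(4097709/4000000 − 17/400·(0.985200))/(1+17/400) = 377/400 ≈ 0.942500
step 3 [1.5y] bond c/2=19/800: DF=(8068139/8000000 − 19/800·(0.985200+0.942500))/(1+19/800) = 2351/2500 ≈ 0.940400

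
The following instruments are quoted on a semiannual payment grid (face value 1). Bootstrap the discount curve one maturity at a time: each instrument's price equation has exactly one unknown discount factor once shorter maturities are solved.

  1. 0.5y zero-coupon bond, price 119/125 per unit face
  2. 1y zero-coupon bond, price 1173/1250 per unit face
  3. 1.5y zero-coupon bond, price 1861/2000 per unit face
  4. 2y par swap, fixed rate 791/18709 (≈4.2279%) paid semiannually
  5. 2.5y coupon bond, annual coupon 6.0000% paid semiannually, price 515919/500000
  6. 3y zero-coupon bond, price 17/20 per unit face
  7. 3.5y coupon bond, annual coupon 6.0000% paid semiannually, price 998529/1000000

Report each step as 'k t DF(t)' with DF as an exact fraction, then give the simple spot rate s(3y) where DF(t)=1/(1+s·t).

1 1/2 119/125
2 1 1173/1250
3 3/2 1861/2000
4 2 9209/10000
5 5/2 558/625
6 3 17/20
7 7/2 8097/10000
s(3y) = (1/(17/20) − 1)/(3) = 1/17 ≈ 5.8824%

step 1 [0.5y] zero: DF = P = 119/125 ≈ 0.952000
step 2 [1y] zero: DF = P = 1173/1250 ≈ 0.938400
step 3 [1.5y] zero: DF = P = 1861/2000 ≈ 0.930500
step 4 [2y] swap r/2=791/37418: DF=(1 − 791/37418·(0.952000+0.938400+0.930500))/(1+791/37418) = 9209/10000 ≈ 0.920900
step 5 [2.5y] bond c/2=3/100: DF=(515919/500000 − 3/100·(0.952000+0.938400+0.930500+0.920900))/(1+3/100) = 558/625 ≈ 0.892800
step 6 [3y] zero: DF = P = 17/20 ≈ 0.850000
step 7 [3.5y] bond c/2=3/100: DF=(998529/1000000 − 3/100·(0.952000+0.938400+0.930500+0.920900+0.892800+0.850000))/(1+3/100) = 8097/10000 ≈ 0.809700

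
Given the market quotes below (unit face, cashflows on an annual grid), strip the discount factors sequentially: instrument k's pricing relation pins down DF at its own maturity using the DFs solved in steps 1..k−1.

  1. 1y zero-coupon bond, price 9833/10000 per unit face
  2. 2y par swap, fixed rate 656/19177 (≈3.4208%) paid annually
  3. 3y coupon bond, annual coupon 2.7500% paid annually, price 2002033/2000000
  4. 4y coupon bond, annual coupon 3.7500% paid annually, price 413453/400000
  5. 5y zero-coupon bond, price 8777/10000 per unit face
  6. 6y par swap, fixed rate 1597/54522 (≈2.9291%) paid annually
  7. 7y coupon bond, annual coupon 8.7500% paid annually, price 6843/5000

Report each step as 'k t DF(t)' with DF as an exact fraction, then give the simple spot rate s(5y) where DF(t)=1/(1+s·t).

step 1 [1y] zero: DF = P = 9833/10000 ≈ 0.983300
step 2 [2y] swap r/1=656/19177: DF=(1 − 656/19177·(0.983300))/(1+656/19177) = 584/625 ≈ 0.934400
step 3 [3y] bond c/1=11/400: DF=(2002033/2000000 − 11/400·(0.983300+0.934400))/(1+11/400) = 9229/10000 ≈ 0.922900
step 4 [4y] bond c/1=3/80: DF=(413453/400000 − 3/80·(0.983300+0.934400+0.922900))/(1+3/80) = 1117/1250 ≈ 0.893600
step 5 [5y] zero: DF = P = 8777/10000 ≈ 0.877700
step 6 [6y] swap r/1=1597/54522: DF=(1 − 1597/54522·(0.983300+0.934400+0.922900+0.893600+0.877700))/(1+1597/54522) = 8403/10000 ≈ 0.840300
step 7 [7y] bond c/1=7/80: DF=(6843/5000 − 7/80·(0.983300+0.934400+0.922900+0.893600+0.877700+0.840300))/(1+7/80) = 4099/5000 ≈ 0.819800

1 1 9833/10000
2 2 584/625
3 3 9229/10000
4 4 1117/1250
5 5 8777/10000
6 6 8403/10000
7 7 4099/5000
s(5y) = (1/(8777/10000) − 1)/(5) = 1223/43885 ≈ 2.7868%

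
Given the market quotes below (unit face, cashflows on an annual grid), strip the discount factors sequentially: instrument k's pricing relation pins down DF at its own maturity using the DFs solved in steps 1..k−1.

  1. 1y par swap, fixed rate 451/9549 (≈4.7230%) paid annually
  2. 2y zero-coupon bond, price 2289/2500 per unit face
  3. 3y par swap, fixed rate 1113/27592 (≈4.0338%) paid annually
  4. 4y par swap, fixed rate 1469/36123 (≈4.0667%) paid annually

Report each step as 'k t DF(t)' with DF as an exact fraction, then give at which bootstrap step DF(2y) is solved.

1 1 9549/10000
2 2 2289/2500
3 3 8887/10000
4 4 8531/10000
DF(2y) is solved at step 2

step 1 [1y] swap r/1=451/9549: DF=(1 − 451/9549·(0))/(1+451/9549) = 9549/10000 ≈ 0.954900
step 2 [2y] zero: DF = P = 2289/2500 ≈ 0.915600
step 3 [3y] swap r/1=1113/27592: DF=(1 − 1113/27592·(0.954900+0.915600))/(1+1113/27592) = 8887/10000 ≈ 0.888700
step 4 [4y] swap r/1=1469/36123: DF=(1 − 1469/36123·(0.954900+0.915600+0.888700))/(1+1469/36123) = 8531/10000 ≈ 0.853100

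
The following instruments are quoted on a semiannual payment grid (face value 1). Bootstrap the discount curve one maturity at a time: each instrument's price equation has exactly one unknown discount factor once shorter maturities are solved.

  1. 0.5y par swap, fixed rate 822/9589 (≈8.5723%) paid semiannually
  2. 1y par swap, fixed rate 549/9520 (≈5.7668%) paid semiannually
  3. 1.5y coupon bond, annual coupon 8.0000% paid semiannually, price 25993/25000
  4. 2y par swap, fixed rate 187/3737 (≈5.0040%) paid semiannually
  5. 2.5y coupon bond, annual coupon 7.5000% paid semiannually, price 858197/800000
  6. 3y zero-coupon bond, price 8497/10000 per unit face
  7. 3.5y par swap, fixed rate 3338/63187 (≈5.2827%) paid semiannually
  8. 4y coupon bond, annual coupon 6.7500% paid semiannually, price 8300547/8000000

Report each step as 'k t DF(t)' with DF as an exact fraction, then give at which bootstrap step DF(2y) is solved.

step 1 [0.5y] swap r/2=411/9589: DF=(1 − 411/9589·(0))/(1+411/9589) = 9589/10000 ≈ 0.958900
step 2 [1y] swap r/2=549/19040: DF=(1 − 549/19040·(0.958900))/(1+549/19040) = 9451/10000 ≈ 0.945100
step 3 [1.5y] bond c/2=1/25: DF=(25993/25000 − 1/25·(0.958900+0.945100))/(1+1/25) = 1853/2000 ≈ 0.926500
step 4 [2y] swap r/2=187/7474: DF=(1 − 187/7474·(0.958900+0.945100+0.926500))/(1+187/7474) = 1813/2000 ≈ 0.906500
step 5 [2.5y] bond c/2=3/80: DF=(858197/800000 − 3/80·(0.958900+0.945100+0.926500+0.906500))/(1+3/80) = 8989/10000 ≈ 0.898900
step 6 [3y] zero: DF = P = 8497/10000 ≈ 0.849700
step 7 [3.5y] swap r/2=1669/63187: DF=(1 − 1669/63187·(0.958900+0.945100+0.926500+0.906500+0.898900+0.849700))/(1+1669/63187) = 8331/10000 ≈ 0.833100
step 8 [4y] bond c/2=27/800: DF=(8300547/8000000 − 27/800·(0.958900+0.945100+0.926500+0.906500+0.898900+0.849700+0.833100))/(1+27/800) = 3987/5000 ≈ 0.797400

1 1/2 9589/10000
2 1 9451/10000
3 3/2 1853/2000
4 2 1813/2000
5 5/2 8989/10000
6 3 8497/10000
7 7/2 8331/10000
8 4 3987/5000
DF(2y) is solved at step 4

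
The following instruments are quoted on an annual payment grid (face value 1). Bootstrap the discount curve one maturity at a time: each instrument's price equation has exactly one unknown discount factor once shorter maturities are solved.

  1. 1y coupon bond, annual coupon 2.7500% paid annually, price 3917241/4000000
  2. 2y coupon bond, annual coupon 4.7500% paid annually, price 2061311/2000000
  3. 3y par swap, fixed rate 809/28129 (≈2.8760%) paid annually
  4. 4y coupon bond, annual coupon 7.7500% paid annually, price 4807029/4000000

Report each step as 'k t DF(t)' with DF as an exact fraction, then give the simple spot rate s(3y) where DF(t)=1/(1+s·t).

step 1 [1y] bond c/1=11/400: DF=(3917241/4000000 − 11/400·(0))/(1+11/400) = 9531/10000 ≈ 0.953100
step 2 [2y] bond c/1=19/400: DF=(2061311/2000000 − 19/400·(0.953100))/(1+19/400) = 9407/10000 ≈ 0.940700
step 3 [3y] swap r/1=809/28129: DF=(1 − 809/28129·(0.953100+0.940700))/(1+809/28129) = 9191/10000 ≈ 0.919100
step 4 [4y] bond c/1=31/400: DF=(4807029/4000000 − 31/400·(0.953100+0.940700+0.919100))/(1+31/400) = 913/1000 ≈ 0.913000

1 1 9531/10000
2 2 9407/10000
3 3 9191/10000
4 4 913/1000
s(3y) = (1/(9191/10000) − 1)/(3) = 809/27573 ≈ 2.9340%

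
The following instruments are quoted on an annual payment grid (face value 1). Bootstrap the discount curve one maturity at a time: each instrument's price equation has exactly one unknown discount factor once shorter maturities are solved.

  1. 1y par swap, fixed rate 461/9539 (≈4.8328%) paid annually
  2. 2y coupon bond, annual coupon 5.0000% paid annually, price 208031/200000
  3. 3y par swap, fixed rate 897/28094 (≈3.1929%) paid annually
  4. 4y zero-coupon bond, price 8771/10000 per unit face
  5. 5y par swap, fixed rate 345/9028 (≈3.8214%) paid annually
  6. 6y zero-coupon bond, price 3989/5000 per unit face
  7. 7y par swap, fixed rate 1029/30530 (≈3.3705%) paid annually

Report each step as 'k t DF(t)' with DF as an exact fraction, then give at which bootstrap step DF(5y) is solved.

step 1 [1y] swap r/1=461/9539: DF=(1 − 461/9539·(0))/(1+461/9539) = 9539/10000 ≈ 0.953900
step 2 [2y] bond c/1=1/20: DF=(208031/200000 − 1/20·(0.953900))/(1+1/20) = 2363/2500 ≈ 0.945200
step 3 [3y] swap r/1=897/28094: DF=(1 − 897/28094·(0.953900+0.945200))/(1+897/28094) = 9103/10000 ≈ 0.910300
step 4 [4y] zero: DF = P = 8771/10000 ≈ 0.877100
step 5 [5y] swap r/1=345/9028: DF=(1 − 345/9028·(0.953900+0.945200+0.910300+0.877100))/(1+345/9028) = 331/400 ≈ 0.827500
step 6 [6y] zero: DF = P = 3989/5000 ≈ 0.797800
step 7 [7y] swap r/1=1029/30530: DF=(1 − 1029/30530·(0.953900+0.945200+0.910300+0.877100+0.827500+0.797800))/(1+1029/30530) = 3971/5000 ≈ 0.794200

1 1 9539/10000
2 2 2363/2500
3 3 9103/10000
4 4 8771/10000
5 5 331/400
6 6 3989/5000
7 7 3971/5000
DF(5y) is solved at step 5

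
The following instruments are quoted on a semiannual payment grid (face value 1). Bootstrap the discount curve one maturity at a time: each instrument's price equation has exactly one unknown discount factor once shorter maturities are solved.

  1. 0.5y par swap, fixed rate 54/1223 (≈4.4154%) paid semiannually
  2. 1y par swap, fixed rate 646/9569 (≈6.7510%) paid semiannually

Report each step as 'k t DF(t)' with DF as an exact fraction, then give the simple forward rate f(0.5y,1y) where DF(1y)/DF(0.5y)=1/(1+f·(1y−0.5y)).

step 1 [0.5y] swap r/2=27/1223: DF=(1 − 27/1223·(0))/(1+27/1223) = 1223/1250 ≈ 0.978400
step 2 [1y] swap r/2=323/9569: DF=(1 − 323/9569·(0.978400))/(1+323/9569) = 4677/5000 ≈ 0.935400

1 1/2 1223/1250
2 1 4677/5000
f(0.5y,1y) = ((1223/1250)/(4677/5000) − 1)/(1/2) = 430/4677 ≈ 9.1939%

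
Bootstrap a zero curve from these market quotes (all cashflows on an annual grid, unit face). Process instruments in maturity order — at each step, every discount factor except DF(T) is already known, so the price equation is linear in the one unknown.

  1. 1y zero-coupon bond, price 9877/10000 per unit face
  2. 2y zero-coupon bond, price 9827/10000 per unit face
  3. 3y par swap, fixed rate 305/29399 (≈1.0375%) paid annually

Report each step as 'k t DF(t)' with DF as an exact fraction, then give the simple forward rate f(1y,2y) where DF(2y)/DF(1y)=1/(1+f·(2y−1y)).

step 1 [1y] zero: DF = P = 9877/10000 ≈ 0.987700
step 2 [2y] zero: DF = P = 9827/10000 ≈ 0.982700
step 3 [3y] swap r/1=305/29399: DF=(1 − 305/29399·(0.987700+0.982700))/(1+305/29399) = 1939/2000 ≈ 0.969500

1 1 9877/10000
2 2 9827/10000
3 3 1939/2000
f(1y,2y) = ((9877/10000)/(9827/10000) − 1)/(1) = 50/9827 ≈ 0.5088%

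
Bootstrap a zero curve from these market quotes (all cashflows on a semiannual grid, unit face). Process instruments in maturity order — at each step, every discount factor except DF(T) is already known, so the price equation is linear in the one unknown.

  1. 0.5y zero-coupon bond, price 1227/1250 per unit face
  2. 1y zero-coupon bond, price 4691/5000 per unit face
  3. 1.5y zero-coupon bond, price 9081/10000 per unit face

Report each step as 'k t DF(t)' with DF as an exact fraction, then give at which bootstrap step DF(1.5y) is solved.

step 1 [0.5y] zero: DF = P = 1227/1250 ≈ 0.981600
step 2 [1y] zero: DF = P = 4691/5000 ≈ 0.938200
step 3 [1.5y] zero: DF = P = 9081/10000 ≈ 0.908100

1 1/2 1227/1250
2 1 4691/5000
3 3/2 9081/10000
DF(1.5y) is solved at step 3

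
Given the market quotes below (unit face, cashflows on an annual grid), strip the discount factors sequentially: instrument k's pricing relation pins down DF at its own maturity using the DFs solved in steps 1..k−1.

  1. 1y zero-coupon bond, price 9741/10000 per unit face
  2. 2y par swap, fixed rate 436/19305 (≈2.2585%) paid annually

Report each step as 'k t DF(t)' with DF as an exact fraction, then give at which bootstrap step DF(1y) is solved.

step 1 [1y] zero: DF = P = 9741/10000 ≈ 0.974100
step 2 [2y] swap r/1=436/19305: DF=(1 − 436/19305·(0.974100))/(1+436/19305) = 2391/2500 ≈ 0.956400

1 1 9741/10000
2 2 2391/2500
DF(1y) is solved at step 1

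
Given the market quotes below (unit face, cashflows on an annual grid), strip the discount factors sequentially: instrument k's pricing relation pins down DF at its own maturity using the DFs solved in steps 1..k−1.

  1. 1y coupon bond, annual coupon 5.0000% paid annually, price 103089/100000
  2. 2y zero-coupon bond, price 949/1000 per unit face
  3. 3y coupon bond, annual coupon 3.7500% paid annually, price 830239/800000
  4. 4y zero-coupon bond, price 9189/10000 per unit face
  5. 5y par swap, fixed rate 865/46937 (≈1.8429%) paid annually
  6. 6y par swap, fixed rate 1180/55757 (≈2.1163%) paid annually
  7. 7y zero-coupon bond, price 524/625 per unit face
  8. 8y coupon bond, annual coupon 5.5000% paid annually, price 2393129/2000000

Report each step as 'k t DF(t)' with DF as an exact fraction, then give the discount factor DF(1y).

step 1 [1y] bond c/1=1/20: DF=(103089/100000 − 1/20·(0))/(1+1/20) = 4909/5000 ≈ 0.981800
step 2 [2y] zero: DF = P = 949/1000 ≈ 0.949000
step 3 [3y] bond c/1=3/80: DF=(830239/800000 − 3/80·(0.981800+0.949000))/(1+3/80) = 1861/2000 ≈ 0.930500
step 4 [4y] zero: DF = P = 9189/10000 ≈ 0.918900
step 5 [5y] swap r/1=865/46937: DF=(1 − 865/46937·(0.981800+0.949000+0.930500+0.918900))/(1+865/46937) = 1827/2000 ≈ 0.913500
step 6 [6y] swap r/1=1180/55757: DF=(1 − 1180/55757·(0.981800+0.949000+0.930500+0.918900+0.913500))/(1+1180/55757) = 441/500 ≈ 0.882000
step 7 [7y] zero: DF = P = 524/625 ≈ 0.838400
step 8 [8y] bond c/1=11/200: DF=(2393129/2000000 − 11/200·(0.981800+0.949000+0.930500+0.918900+0.913500+0.882000+0.838400))/(1+11/200) = 3999/5000 ≈ 0.799800

1 1 4909/5000
2 2 949/1000
3 3 1861/2000
4 4 9189/10000
5 5 1827/2000
6 6 441/500
7 7 524/625
8 8 3999/5000
DF(1y) = 4909/5000 ≈ 0.981800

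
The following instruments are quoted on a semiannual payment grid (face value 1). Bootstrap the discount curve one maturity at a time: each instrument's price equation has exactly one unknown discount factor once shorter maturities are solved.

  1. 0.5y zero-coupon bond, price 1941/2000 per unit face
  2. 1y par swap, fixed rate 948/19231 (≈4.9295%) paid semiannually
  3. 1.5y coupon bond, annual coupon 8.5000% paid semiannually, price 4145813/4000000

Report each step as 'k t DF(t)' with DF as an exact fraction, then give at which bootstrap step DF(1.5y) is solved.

1 1/2 1941/2000
2 1 4763/5000
3 3/2 4579/5000
DF(1.5y) is solved at step 3

step 1 [0.5y] zero: DF = P = 1941/2000 ≈ 0.970500
step 2 [1y] swap r/2=474/19231: DF=(1 − 474/19231·(0.970500))/(1+474/19231) = 4763/5000 ≈ 0.952600
step 3 [1.5y] bond c/2=17/400: DF=(4145813/4000000 − 17/400·(0.970500+0.952600))/(1+17/400) = 4579/5000 ≈ 0.915800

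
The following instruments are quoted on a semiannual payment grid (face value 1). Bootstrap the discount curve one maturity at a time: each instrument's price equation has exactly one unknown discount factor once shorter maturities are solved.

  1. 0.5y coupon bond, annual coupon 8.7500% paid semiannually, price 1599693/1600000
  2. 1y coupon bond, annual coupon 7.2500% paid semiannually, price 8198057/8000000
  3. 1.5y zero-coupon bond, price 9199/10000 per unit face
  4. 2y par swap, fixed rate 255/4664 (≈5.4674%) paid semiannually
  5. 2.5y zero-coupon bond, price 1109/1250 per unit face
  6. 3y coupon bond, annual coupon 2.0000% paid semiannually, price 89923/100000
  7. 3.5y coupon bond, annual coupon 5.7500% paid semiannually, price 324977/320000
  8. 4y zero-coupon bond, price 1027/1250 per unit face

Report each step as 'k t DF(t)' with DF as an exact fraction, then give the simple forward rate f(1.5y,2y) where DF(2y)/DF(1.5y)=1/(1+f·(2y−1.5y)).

step 1 [0.5y] bond c/2=7/160: DF=(1599693/1600000 − 7/160·(0))/(1+7/160) = 9579/10000 ≈ 0.957900
step 2 [1y] bond c/2=29/800: DF=(8198057/8000000 − 29/800·(0.957900))/(1+29/800) = 4777/5000 ≈ 0.955400
step 3 [1.5y] zero: DF = P = 9199/10000 ≈ 0.919900
step 4 [2y] swap r/2=255/9328: DF=(1 − 255/9328·(0.957900+0.955400+0.919900))/(1+255/9328) = 449/500 ≈ 0.898000
step 5 [2.5y] zero: DF = P = 1109/1250 ≈ 0.887200
step 6 [3y] bond c/2=1/100: DF=(89923/100000 − 1/100·(0.957900+0.955400+0.919900+0.898000+0.887200))/(1+1/100) = 4223/5000 ≈ 0.844600
step 7 [3.5y] bond c/2=23/800: DF=(324977/320000 − 23/800·(0.957900+0.955400+0.919900+0.898000+0.887200+0.844600))/(1+23/800) = 1669/2000 ≈ 0.834500
step 8 [4y] zero: DF = P = 1027/1250 ≈ 0.821600

1 1/2 9579/10000
2 1 4777/5000
3 3/2 9199/10000
4 2 449/500
5 5/2 1109/1250
6 3 4223/5000
7 7/2 1669/2000
8 4 1027/1250
f(1.5y,2y) = ((9199/10000)/(449/500) − 1)/(1/2) = 219/4490 ≈ 4.8775%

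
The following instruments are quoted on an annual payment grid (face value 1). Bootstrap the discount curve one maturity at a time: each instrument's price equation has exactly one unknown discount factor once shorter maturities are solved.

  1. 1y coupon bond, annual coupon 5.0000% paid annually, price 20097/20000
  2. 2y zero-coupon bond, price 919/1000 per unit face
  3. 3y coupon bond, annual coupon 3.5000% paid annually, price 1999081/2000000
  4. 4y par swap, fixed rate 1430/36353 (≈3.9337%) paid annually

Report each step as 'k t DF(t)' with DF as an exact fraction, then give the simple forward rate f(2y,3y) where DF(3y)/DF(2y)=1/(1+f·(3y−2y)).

step 1 [1y] bond c/1=1/20: DF=(20097/20000 − 1/20·(0))/(1+1/20) = 957/1000 ≈ 0.957000
step 2 [2y] zero: DF = P = 919/1000 ≈ 0.919000
step 3 [3y] bond c/1=7/200: DF=(1999081/2000000 − 7/200·(0.957000+0.919000))/(1+7/200) = 9023/10000 ≈ 0.902300
step 4 [4y] swap r/1=1430/36353: DF=(1 − 1430/36353·(0.957000+0.919000+0.902300))/(1+1430/36353) = 857/1000 ≈ 0.857000

1 1 957/1000
2 2 919/1000
3 3 9023/10000
4 4 857/1000
f(2y,3y) = ((919/1000)/(9023/10000) − 1)/(1) = 167/9023 ≈ 1.8508%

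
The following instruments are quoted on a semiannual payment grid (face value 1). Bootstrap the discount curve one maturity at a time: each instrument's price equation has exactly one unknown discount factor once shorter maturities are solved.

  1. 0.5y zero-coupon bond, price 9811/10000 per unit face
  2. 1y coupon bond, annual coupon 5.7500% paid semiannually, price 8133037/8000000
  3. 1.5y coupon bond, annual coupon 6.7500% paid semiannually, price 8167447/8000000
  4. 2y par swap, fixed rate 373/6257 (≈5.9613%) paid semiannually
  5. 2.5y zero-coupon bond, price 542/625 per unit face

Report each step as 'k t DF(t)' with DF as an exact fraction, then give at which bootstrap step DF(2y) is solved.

step 1 [0.5y] zero: DF = P = 9811/10000 ≈ 0.981100
step 2 [1y] bond c/2=23/800: DF=(8133037/8000000 − 23/800·(0.981100))/(1+23/800) = 1201/1250 ≈ 0.960800
step 3 [1.5y] bond c/2=27/800: DF=(8167447/8000000 − 27/800·(0.981100+0.960800))/(1+27/800) = 4621/5000 ≈ 0.924200
step 4 [2y] swap r/2=373/12514: DF=(1 − 373/12514·(0.981100+0.960800+0.924200))/(1+373/12514) = 8881/10000 ≈ 0.888100
step 5 [2.5y] zero: DF = P = 542/625 ≈ 0.867200

1 1/2 9811/10000
2 1 1201/1250
3 3/2 4621/5000
4 2 8881/10000
5 5/2 542/625
DF(2y) is solved at step 4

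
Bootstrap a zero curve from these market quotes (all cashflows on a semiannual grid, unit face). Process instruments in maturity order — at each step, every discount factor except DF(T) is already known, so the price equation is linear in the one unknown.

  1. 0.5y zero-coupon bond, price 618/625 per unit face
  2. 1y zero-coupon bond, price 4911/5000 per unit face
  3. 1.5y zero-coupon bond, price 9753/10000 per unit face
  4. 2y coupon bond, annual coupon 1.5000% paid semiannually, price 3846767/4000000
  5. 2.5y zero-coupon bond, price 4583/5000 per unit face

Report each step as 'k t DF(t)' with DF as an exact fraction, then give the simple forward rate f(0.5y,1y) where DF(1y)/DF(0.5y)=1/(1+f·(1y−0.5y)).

step 1 [0.5y] zero: DF = P = 618/625 ≈ 0.988800
step 2 [1y] zero: DF = P = 4911/5000 ≈ 0.982200
step 3 [1.5y] zero: DF = P = 9753/10000 ≈ 0.975300
step 4 [2y] bond c/2=3/400: DF=(3846767/4000000 − 3/400·(0.988800+0.982200+0.975300))/(1+3/400) = 4663/5000 ≈ 0.932600
step 5 [2.5y] zero: DF = P = 4583/5000 ≈ 0.916600

1 1/2 618/625
2 1 4911/5000
3 3/2 9753/10000
4 2 4663/5000
5 5/2 4583/5000
f(0.5y,1y) = ((618/625)/(4911/5000) − 1)/(1/2) = 22/1637 ≈ 1.3439%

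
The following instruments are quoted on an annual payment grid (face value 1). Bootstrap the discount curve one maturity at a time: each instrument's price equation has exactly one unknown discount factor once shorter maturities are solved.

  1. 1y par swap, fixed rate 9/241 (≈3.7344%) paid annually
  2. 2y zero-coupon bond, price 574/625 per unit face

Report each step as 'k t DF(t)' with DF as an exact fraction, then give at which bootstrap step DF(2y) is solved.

1 1 241/250
2 2 574/625
DF(2y) is solved at step 2

step 1 [1y] swap r/1=9/241: DF=(1 − 9/241·(0))/(1+9/241) = 241/250 ≈ 0.964000
step 2 [2y] zero: DF = P = 574/625 ≈ 0.918400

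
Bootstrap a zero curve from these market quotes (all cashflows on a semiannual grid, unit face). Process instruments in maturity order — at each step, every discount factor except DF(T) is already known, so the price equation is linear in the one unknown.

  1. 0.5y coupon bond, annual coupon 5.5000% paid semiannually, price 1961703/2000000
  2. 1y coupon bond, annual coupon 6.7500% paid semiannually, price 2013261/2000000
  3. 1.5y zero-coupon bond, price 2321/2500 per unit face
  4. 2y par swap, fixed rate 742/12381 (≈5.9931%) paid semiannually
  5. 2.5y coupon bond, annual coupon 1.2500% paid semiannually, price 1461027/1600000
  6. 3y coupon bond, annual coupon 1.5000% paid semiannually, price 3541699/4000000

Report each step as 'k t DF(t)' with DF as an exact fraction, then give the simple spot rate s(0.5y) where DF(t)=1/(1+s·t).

1 1/2 4773/5000
2 1 4713/5000
3 3/2 2321/2500
4 2 8887/10000
5 5/2 2211/2500
6 3 4223/5000
s(0.5y) = (1/(4773/5000) − 1)/(1/2) = 454/4773 ≈ 9.5118%

step 1 [0.5y] bond c/2=11/400: DF=(1961703/2000000 − 11/400·(0))/(1+11/400) = 4773/5000 ≈ 0.954600
step 2 [1y] bond c/2=27/800: DF=(2013261/2000000 − 27/800·(0.954600))/(1+27/800) = 4713/5000 ≈ 0.942600
step 3 [1.5y] zero: DF = P = 2321/2500 ≈ 0.928400
step 4 [2y] swap r/2=371/12381: DF=(1 − 371/12381·(0.954600+0.942600+0.928400))/(1+371/12381) = 8887/10000 ≈ 0.888700
step 5 [2.5y] bond c/2=1/160: DF=(1461027/1600000 − 1/160·(0.954600+0.942600+0.928400+0.888700))/(1+1/160) = 2211/2500 ≈ 0.884400
step 6 [3y] bond c/2=3/400: DF=(3541699/4000000 − 3/400·(0.954600+0.942600+0.928400+0.888700+0.884400))/(1+3/400) = 4223/5000 ≈ 0.844600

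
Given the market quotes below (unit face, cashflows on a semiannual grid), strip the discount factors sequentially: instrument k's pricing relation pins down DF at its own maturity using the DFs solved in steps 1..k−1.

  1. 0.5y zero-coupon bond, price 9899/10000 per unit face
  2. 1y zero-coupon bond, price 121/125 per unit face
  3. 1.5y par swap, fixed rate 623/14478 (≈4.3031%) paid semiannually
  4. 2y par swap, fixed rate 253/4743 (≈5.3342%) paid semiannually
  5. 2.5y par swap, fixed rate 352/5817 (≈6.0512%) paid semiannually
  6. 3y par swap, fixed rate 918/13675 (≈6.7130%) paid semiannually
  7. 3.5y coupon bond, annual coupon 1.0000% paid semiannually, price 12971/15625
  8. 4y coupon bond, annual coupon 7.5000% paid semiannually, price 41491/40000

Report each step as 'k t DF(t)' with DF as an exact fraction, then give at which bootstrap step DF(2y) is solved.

step 1 [0.5y] zero: DF = P = 9899/10000 ≈ 0.989900
step 2 [1y] zero: DF = P = 121/125 ≈ 0.968000
step 3 [1.5y] swap r/2=623/28956: DF=(1 − 623/28956·(0.989900+0.968000))/(1+623/28956) = 9377/10000 ≈ 0.937700
step 4 [2y] swap r/2=253/9486: DF=(1 − 253/9486·(0.989900+0.968000+0.937700))/(1+253/9486) = 2247/2500 ≈ 0.898800
step 5 [2.5y] swap r/2=176/5817: DF=(1 − 176/5817·(0.989900+0.968000+0.937700+0.898800))/(1+176/5817) = 537/625 ≈ 0.859200
step 6 [3y] swap r/2=459/13675: DF=(1 − 459/13675·(0.989900+0.968000+0.937700+0.898800+0.859200))/(1+459/13675) = 2041/2500 ≈ 0.816400
step 7 [3.5y] bond c/2=1/200: DF=(12971/15625 − 1/200·(0.989900+0.968000+0.937700+0.898800+0.859200+0.816400))/(1+1/200) = 1997/2500 ≈ 0.798800
step 8 [4y] bond c/2=3/80: DF=(41491/40000 − 3/80·(0.989900+0.968000+0.937700+0.898800+0.859200+0.816400+0.798800))/(1+3/80) = 1933/2500 ≈ 0.773200

1 1/2 9899/10000
2 1 121/125
3 3/2 9377/10000
4 2 2247/2500
5 5/2 537/625
6 3 2041/2500
7 7/2 1997/2500
8 4 1933/2500
DF(2y) is solved at step 4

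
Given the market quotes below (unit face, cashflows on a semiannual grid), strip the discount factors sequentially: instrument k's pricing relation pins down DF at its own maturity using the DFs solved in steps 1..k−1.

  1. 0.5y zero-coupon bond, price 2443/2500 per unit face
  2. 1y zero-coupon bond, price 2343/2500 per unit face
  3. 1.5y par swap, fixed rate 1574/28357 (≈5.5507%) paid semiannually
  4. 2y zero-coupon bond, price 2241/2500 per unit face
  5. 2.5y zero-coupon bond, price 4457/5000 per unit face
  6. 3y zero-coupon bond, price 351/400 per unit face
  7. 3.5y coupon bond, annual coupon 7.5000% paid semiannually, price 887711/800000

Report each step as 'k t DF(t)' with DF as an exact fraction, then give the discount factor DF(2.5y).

1 1/2 2443/2500
2 1 2343/2500
3 3/2 9213/10000
4 2 2241/2500
5 5/2 4457/5000
6 3 351/400
7 7/2 8707/10000
DF(2.5y) = 4457/5000 ≈ 0.891400

step 1 [0.5y] zero: DF = P = 2443/2500 ≈ 0.977200
step 2 [1y] zero: DF = P = 2343/2500 ≈ 0.937200
step 3 [1.5y] swap r/2=787/28357: DF=(1 − 787/28357·(0.977200+0.937200))/(1+787/28357) = 9213/10000 ≈ 0.921300
step 4 [2y] zero: DF = P = 2241/2500 ≈ 0.896400
step 5 [2.5y] zero: DF = P = 4457/5000 ≈ 0.891400
step 6 [3y] zero: DF = P = 351/400 ≈ 0.877500
step 7 [3.5y] bond c/2=3/80: DF=(887711/800000 − 3/80·(0.977200+0.937200+0.921300+0.896400+0.891400+0.877500))/(1+3/80) = 8707/10000 ≈ 0.870700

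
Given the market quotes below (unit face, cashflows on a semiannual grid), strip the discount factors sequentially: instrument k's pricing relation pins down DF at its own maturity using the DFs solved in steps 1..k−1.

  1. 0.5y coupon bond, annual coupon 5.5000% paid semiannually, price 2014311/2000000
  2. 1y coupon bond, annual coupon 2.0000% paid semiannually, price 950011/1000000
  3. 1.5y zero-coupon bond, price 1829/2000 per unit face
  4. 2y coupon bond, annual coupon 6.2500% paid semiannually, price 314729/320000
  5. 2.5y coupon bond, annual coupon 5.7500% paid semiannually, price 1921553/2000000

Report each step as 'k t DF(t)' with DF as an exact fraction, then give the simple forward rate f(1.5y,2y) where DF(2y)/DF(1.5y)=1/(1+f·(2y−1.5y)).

1 1/2 4901/5000
2 1 9309/10000
3 3/2 1829/2000
4 2 8681/10000
5 5/2 8307/10000
f(1.5y,2y) = ((1829/2000)/(8681/10000) − 1)/(1/2) = 928/8681 ≈ 10.6900%

step 1 [0.5y] bond c/2=11/400: DF=(2014311/2000000 − 11/400·(0))/(1+11/400) = 4901/5000 ≈ 0.980200
step 2 [1y] bond c/2=1/100: DF=(950011/1000000 − 1/100·(0.980200))/(1+1/100) = 9309/10000 ≈ 0.930900
step 3 [1.5y] zero: DF = P = 1829/2000 ≈ 0.914500
step 4 [2y] bond c/2=1/32: DF=(314729/320000 − 1/32·(0.980200+0.930900+0.914500))/(1+1/32) = 8681/10000 ≈ 0.868100
step 5 [2.5y] bond c/2=23/800: DF=(1921553/2000000 − 23/800·(0.980200+0.930900+0.914500+0.868100))/(1+23/800) = 8307/10000 ≈ 0.830700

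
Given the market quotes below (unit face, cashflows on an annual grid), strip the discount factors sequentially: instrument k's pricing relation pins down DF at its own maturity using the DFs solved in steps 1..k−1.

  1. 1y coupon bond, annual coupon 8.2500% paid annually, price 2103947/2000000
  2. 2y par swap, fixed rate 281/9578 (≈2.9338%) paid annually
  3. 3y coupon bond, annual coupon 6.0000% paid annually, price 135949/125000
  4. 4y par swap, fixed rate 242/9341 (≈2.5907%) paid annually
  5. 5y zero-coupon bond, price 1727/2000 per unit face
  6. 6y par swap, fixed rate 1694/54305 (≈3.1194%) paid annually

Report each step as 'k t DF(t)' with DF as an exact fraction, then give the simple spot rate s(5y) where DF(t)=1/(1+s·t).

step 1 [1y] bond c/1=33/400: DF=(2103947/2000000 − 33/400·(0))/(1+33/400) = 4859/5000 ≈ 0.971800
step 2 [2y] swap r/1=281/9578: DF=(1 − 281/9578·(0.971800))/(1+281/9578) = 4719/5000 ≈ 0.943800
step 3 [3y] bond c/1=3/50: DF=(135949/125000 − 3/50·(0.971800+0.943800))/(1+3/50) = 1147/1250 ≈ 0.917600
step 4 [4y] swap r/1=242/9341: DF=(1 − 242/9341·(0.971800+0.943800+0.917600))/(1+242/9341) = 1129/1250 ≈ 0.903200
step 5 [5y] zero: DF = P = 1727/2000 ≈ 0.863500
step 6 [6y] swap r/1=1694/54305: DF=(1 − 1694/54305·(0.971800+0.943800+0.917600+0.903200+0.863500))/(1+1694/54305) = 4153/5000 ≈ 0.830600

1 1 4859/5000
2 2 4719/5000
3 3 1147/1250
4 4 1129/1250
5 5 1727/2000
6 6 4153/5000
s(5y) = (1/(1727/2000) − 1)/(5) = 273/8635 ≈ 3.1616%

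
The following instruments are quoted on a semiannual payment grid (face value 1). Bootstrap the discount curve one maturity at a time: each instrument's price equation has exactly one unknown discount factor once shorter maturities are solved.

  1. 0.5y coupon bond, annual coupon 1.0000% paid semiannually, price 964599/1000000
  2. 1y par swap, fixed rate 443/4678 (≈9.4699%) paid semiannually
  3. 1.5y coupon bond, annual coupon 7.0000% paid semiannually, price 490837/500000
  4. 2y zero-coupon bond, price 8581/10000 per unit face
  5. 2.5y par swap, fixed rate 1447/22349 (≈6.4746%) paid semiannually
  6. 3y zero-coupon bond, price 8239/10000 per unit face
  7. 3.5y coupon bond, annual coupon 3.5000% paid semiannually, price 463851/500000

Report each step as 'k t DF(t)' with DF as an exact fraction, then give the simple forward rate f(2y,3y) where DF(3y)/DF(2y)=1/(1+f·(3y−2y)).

1 1/2 4799/5000
2 1 4557/5000
3 3/2 2213/2500
4 2 8581/10000
5 5/2 8553/10000
6 3 8239/10000
7 7/2 8207/10000
f(2y,3y) = ((8581/10000)/(8239/10000) − 1)/(1) = 342/8239 ≈ 4.1510%

step 1 [0.5y] bond c/2=1/200: DF=(964599/1000000 − 1/200·(0))/(1+1/200) = 4799/5000 ≈ 0.959800
step 2 [1y] swap r/2=443/9356: DF=(1 − 443/9356·(0.959800))/(1+443/9356) = 4557/5000 ≈ 0.911400
step 3 [1.5y] bond c/2=7/200: DF=(490837/500000 − 7/200·(0.959800+0.911400))/(1+7/200) = 2213/2500 ≈ 0.885200
step 4 [2y] zero: DF = P = 8581/10000 ≈ 0.858100
step 5 [2.5y] swap r/2=1447/44698: DF=(1 − 1447/44698·(0.959800+0.911400+0.885200+0.858100))/(1+1447/44698) = 8553/10000 ≈ 0.855300
step 6 [3y] zero: DF = P = 8239/10000 ≈ 0.823900
step 7 [3.5y] bond c/2=7/400: DF=(463851/500000 − 7/400·(0.959800+0.911400+0.885200+0.858100+0.855300+0.823900))/(1+7/400) = 8207/10000 ≈ 0.820700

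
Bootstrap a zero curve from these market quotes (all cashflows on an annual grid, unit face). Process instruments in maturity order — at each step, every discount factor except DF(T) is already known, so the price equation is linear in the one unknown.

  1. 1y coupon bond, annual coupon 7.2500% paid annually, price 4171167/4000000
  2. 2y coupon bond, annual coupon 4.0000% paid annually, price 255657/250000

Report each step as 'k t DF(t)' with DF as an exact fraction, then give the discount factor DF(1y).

step 1 [1y] bond c/1=29/400: DF=(4171167/4000000 − 29/400·(0))/(1+29/400) = 9723/10000 ≈ 0.972300
step 2 [2y] bond c/1=1/25: DF=(255657/250000 − 1/25·(0.972300))/(1+1/25) = 9459/10000 ≈ 0.945900

1 1 9723/10000
2 2 9459/10000
DF(1y) = 9723/10000 ≈ 0.972300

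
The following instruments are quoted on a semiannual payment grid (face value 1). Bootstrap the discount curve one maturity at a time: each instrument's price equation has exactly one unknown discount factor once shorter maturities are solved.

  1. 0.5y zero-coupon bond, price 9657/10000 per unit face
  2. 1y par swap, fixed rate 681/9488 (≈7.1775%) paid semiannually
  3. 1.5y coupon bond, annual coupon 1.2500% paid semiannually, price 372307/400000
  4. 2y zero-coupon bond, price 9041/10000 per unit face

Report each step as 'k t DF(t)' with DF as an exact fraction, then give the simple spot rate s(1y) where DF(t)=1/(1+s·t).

step 1 [0.5y] zero: DF = P = 9657/10000 ≈ 0.965700
step 2 [1y] swap r/2=681/18976: DF=(1 − 681/18976·(0.965700))/(1+681/18976) = 9319/10000 ≈ 0.931900
step 3 [1.5y] bond c/2=1/160: DF=(372307/400000 − 1/160·(0.965700+0.931900))/(1+1/160) = 2283/2500 ≈ 0.913200
step 4 [2y] zero: DF = P = 9041/10000 ≈ 0.904100

1 1/2 9657/10000
2 1 9319/10000
3 3/2 2283/2500
4 2 9041/10000
s(1y) = (1/(9319/10000) − 1)/(1) = 681/9319 ≈ 7.3077%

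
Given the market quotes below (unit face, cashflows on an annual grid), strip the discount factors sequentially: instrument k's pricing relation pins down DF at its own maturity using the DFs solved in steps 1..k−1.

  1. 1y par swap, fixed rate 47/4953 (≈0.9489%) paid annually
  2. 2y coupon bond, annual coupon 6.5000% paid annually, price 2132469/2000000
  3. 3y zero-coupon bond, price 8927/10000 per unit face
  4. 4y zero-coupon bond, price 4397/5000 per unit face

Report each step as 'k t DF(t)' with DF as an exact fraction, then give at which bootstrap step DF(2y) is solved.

1 1 4953/5000
2 2 9407/10000
3 3 8927/10000
4 4 4397/5000
DF(2y) is solved at step 2

step 1 [1y] swap r/1=47/4953: DF=(1 − 47/4953·(0))/(1+47/4953) = 4953/5000 ≈ 0.990600
step 2 [2y] bond c/1=13/200: DF=(2132469/2000000 − 13/200·(0.990600))/(1+13/200) = 9407/10000 ≈ 0.940700
step 3 [3y] zero: DF = P = 8927/10000 ≈ 0.892700
step 4 [4y] zero: DF = P = 4397/5000 ≈ 0.879400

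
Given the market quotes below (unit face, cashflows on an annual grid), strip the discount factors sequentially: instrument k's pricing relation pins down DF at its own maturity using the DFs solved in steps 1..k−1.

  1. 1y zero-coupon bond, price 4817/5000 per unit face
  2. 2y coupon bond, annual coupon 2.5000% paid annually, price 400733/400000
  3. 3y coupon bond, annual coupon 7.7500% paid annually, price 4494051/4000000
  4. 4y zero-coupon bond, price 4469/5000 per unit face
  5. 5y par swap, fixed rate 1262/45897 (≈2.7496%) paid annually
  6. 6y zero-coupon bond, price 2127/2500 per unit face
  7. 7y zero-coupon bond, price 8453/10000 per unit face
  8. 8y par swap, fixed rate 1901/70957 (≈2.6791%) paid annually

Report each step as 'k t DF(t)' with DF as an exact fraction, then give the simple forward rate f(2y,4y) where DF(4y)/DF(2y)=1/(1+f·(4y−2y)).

1 1 4817/5000
2 2 9539/10000
3 3 1131/1250
4 4 4469/5000
5 5 4369/5000
6 6 2127/2500
7 7 8453/10000
8 8 8099/10000
f(2y,4y) = ((9539/10000)/(4469/5000) − 1)/(2) = 601/17876 ≈ 3.3620%

step 1 [1y] zero: DF = P = 4817/5000 ≈ 0.963400
step 2 [2y] bond c/1=1/40: DF=(400733/400000 − 1/40·(0.963400))/(1+1/40) = 9539/10000 ≈ 0.953900
step 3 [3y] bond c/1=31/400: DF=(4494051/4000000 − 31/400·(0.963400+0.953900))/(1+31/400) = 1131/1250 ≈ 0.904800
step 4 [4y] zero: DF = P = 4469/5000 ≈ 0.893800
step 5 [5y] swap r/1=1262/45897: DF=(1 − 1262/45897·(0.963400+0.953900+0.904800+0.893800))/(1+1262/45897) = 4369/5000 ≈ 0.873800
step 6 [6y] zero: DF = P = 2127/2500 ≈ 0.850800
step 7 [7y] zero: DF = P = 8453/10000 ≈ 0.845300
step 8 [8y] swap r/1=1901/70957: DF=(1 − 1901/70957·(0.963400+0.953900+0.904800+0.893800+0.873800+0.850800+0.845300))/(1+1901/70957) = 8099/10000 ≈ 0.809900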